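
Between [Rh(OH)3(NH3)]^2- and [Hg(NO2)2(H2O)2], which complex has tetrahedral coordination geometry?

For [Rh(OH)3(NH3)]^2-: Each hydroxide is −1; ammonia is neutral; balancing the −2 overall charge requires Rh(I). Rh sits in group 9, so the d-electron count is 9 − 1 = 8. A 4d d⁸ ion has a large crystal-field splitting; square planar leaves the high-energy d_{x²−y²} orbital empty and maximises CFSE. → square planar.
For [Hg(NO2)2(H2O)2]: Ligand charges: each nitro (N-bound nitrite) is −1; water is neutral. With an overall charge of 0 the mercury centre must be in the +2 oxidation state. Hg sits in group 12, so the d-electron count is 12 − 2 = 10. A d¹⁰ ion has no crystal-field stabilisation preference between square planar and tetrahedral, so four ligands adopt the sterically favoured tetrahedral geometry. → tetrahedral.

[Hg(NO2)2(H2O)2]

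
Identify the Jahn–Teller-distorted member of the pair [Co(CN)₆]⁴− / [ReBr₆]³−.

[Co(CN)₆]⁴−: Each cyanide is −1; balancing the −4 overall charge requires Co(II). Cobalt is a group-9 element; Co(II) is therefore d⁷. Cyanide is a strong-field ligand (high in the spectrochemical series) for a first-row metal, so the complex is low-spin. The t₂g⁶e_g¹ (low-spin) configuration has an unevenly filled e_g set; the Jahn–Teller theorem predicts a tetragonal distortion (typically axial elongation) to lift the degeneracy.
[ReBr₆]³−: Each bromide is −1; balancing the −3 overall charge requires Re(III). Re sits in group 7, so the d-electron count is 7 − 3 = 4. A 5d ion has a large Δₒ and is invariably low-spin. The d⁴ configuration leaves the e_g set evenly filled (or empty) — no strong Jahn–Teller driving force.

[Co(CN)₆]⁴−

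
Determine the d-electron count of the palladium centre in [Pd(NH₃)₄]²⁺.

d⁸

Ligand charges: ammonia is neutral. With an overall charge of +2 the palladium centre must be in the +2 oxidation state.
Pd sits in group 10, so the d-electron count is 10 − 2 = 8.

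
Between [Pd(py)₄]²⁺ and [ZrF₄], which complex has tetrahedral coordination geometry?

[ZrF₄]

For [Pd(py)₄]²⁺: Summing ligand charges against the +2 overall charge gives an oxidation state of +2 for palladium. Pd sits in group 10, so the d-electron count is 10 − 2 = 8. A 4d d⁸ ion has a large crystal-field splitting; square planar leaves the high-energy d_{x²−y²} orbital empty and maximises CFSE. → square planar.
For [ZrF₄]: Ligand charges: each fluoride is −1. With an overall charge of 0 the zirconium centre must be in the +4 oxidation state. Group 4 minus oxidation state 4 gives a d⁰ configuration. A d⁰ ion has no crystal-field stabilisation preference between square planar and tetrahedral, so four ligands adopt the sterically favoured tetrahedral geometry. → tetrahedral.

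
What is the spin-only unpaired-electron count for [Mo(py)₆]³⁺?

3

Pyridine is neutral; balancing the +3 overall charge requires Mo(III).
Group 6 minus oxidation state 3 gives a d³ configuration.
In an octahedral field the d³ configuration is t₂g³e_g⁰ (only one arrangement possible), giving 3 unpaired electrons.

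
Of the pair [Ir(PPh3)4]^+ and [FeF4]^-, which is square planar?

[Ir(PPh3)4]^+

For [Ir(PPh3)4]^+: Summing ligand charges against the +1 overall charge gives an oxidation state of +1 for iridium. Iridium is a group-9 element; Ir(I) is therefore d⁸. A 5d d⁸ ion has a large crystal-field splitting; square planar leaves the high-energy d_{x²−y²} orbital empty and maximises CFSE. → square planar.
For [FeF4]^-: Summing ligand charges against the −1 overall charge gives an oxidation state of +3 for iron. Group 8 minus oxidation state 3 gives a d⁵ configuration. A high-spin d⁵ ion has zero CFSE in either geometry, so four ligands adopt the sterically favoured tetrahedral geometry. → tetrahedral.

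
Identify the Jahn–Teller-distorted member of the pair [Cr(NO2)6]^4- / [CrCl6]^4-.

[Cr(NO2)6]^4-: Each nitro (N-bound nitrite) is −1; balancing the −4 overall charge requires Cr(II). Chromium is a group-6 element; Cr(II) is therefore d⁴. Nitro (N-bound nitrite) is a strong-field ligand (high in the spectrochemical series) for a first-row metal, so the complex is low-spin. The d⁴ configuration leaves the e_g set evenly filled (or empty) — no strong Jahn–Teller driving force.
[CrCl6]^4-: Ligand charges: each chloride is −1. With an overall charge of −4 the chromium centre must be in the +2 oxidation state. Chromium is a group-6 element; Cr(II) is therefore d⁴. Chloride is a weak-field ligand for a first-row metal, so the complex is high-spin. The t₂g³e_g¹ (high-spin) configuration has an unevenly filled e_g set; the Jahn–Teller theorem predicts a tetragonal distortion (typically axial elongation) to lift the degeneracy.

[CrCl6]^4-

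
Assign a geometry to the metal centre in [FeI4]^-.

tetrahedral

Ligand charges: each iodide is −1. With an overall charge of −1 the iron centre must be in the +3 oxidation state.
Fe sits in group 8, so the d-electron count is 8 − 3 = 5.
Coordination number: 4.
Iodide is a weak-field ligand.
A high-spin d⁵ ion has zero CFSE in either geometry, so four ligands adopt the sterically favoured tetrahedral geometry.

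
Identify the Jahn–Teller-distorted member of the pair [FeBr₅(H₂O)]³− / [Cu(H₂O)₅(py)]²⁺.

[FeBr₅(H₂O)]³−: Ligand charges: each bromide is −1; water is neutral. With an overall charge of −3 the iron centre must be in the +2 oxidation state. Fe sits in group 8, so the d-electron count is 8 − 2 = 6. Bromide is a weak-field ligand for a first-row metal, so the complex is high-spin. The d⁶ configuration leaves the e_g set evenly filled (or empty) — no strong Jahn–Teller driving force.
[Cu(H₂O)₅(py)]²⁺: Water is neutral; pyridine is neutral; balancing the +2 overall charge requires Cu(II). Cu sits in group 11, so the d-electron count is 11 − 2 = 9. The t₂g⁶e_g³ configuration has an unevenly filled e_g set; the Jahn–Teller theorem predicts a tetragonal distortion (typically axial elongation) to lift the degeneracy.

[Cu(H₂O)₅(py)]²⁺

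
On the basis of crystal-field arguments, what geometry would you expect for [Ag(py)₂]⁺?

linear

Summing ligand charges against the +1 overall charge gives an oxidation state of +1 for silver.
Silver is a group-11 element; Ag(I) is therefore d¹⁰.
With 2 monodentate ligands the coordination number is 2.
A d¹⁰ ion with only two ligands adopts a linear arrangement (sp hybridisation; no CFSE preference).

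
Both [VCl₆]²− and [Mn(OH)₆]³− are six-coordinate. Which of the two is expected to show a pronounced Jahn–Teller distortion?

[VCl₆]²−: Ligand charges: each chloride is −1. With an overall charge of −2 the vanadium centre must be in the +4 oxidation state. V sits in group 5, so the d-electron count is 5 − 4 = 1. The d¹ configuration leaves the e_g set evenly filled (or empty) — no strong Jahn–Teller driving force.
[Mn(OH)₆]³−: Summing ligand charges against the −3 overall charge gives an oxidation state of +3 for manganese. Manganese is a group-7 element; Mn(III) is therefore d⁴. Hydroxide is a weak-field ligand for a first-row metal, so the complex is high-spin. The t₂g³e_g¹ (high-spin) configuration has an unevenly filled e_g set; the Jahn–Teller theorem predicts a tetragonal distortion (typically axial elongation) to lift the degeneracy.

[Mn(OH)₆]³−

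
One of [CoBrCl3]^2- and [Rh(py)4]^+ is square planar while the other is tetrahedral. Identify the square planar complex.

[Rh(py)4]^+

For [CoBrCl3]^2-: Ligand charges: each bromide is −1; each chloride is −1. With an overall charge of −2 the cobalt centre must be in the +2 oxidation state. Co sits in group 9, so the d-electron count is 9 − 2 = 7. For a high-spin 3d d⁷ ion with weak-field ligands the small Δₜ gives little square-planar CFSE advantage, so four ligands adopt the sterically favoured tetrahedral geometry. → tetrahedral.
For [Rh(py)4]^+: Pyridine is neutral; balancing the +1 overall charge requires Rh(I). Rhodium is a group-9 element; Rh(I) is therefore d⁸. A 4d d⁸ ion has a large crystal-field splitting; square planar leaves the high-energy d_{x²−y²} orbital empty and maximises CFSE. → square planar.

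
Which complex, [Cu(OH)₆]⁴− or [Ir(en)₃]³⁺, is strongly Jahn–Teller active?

[Cu(OH)₆]⁴−

[Cu(OH)₆]⁴−: Ligand charges: each hydroxide is −1. With an overall charge of −4 the copper centre must be in the +2 oxidation state. Group 11 minus oxidation state 2 gives a d⁹ configuration. The t₂g⁶e_g³ configuration has an unevenly filled e_g set; the Jahn–Teller theorem predicts a tetragonal distortion (typically axial elongation) to lift the degeneracy.
[Ir(en)₃]³⁺: Summing ligand charges against the +3 overall charge gives an oxidation state of +3 for iridium. Ir sits in group 9, so the d-electron count is 9 − 3 = 6. A 5d ion has a large Δₒ and is invariably low-spin. The d⁶ configuration leaves the e_g set evenly filled (or empty) — no strong Jahn–Teller driving force.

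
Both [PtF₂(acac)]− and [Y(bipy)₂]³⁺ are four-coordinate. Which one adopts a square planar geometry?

For [PtF₂(acac)]−: Summing ligand charges against the −1 overall charge gives an oxidation state of +2 for platinum. Pt sits in group 10, so the d-electron count is 10 − 2 = 8. A 5d d⁸ ion has a large crystal-field splitting; square planar leaves the high-energy d_{x²−y²} orbital empty and maximises CFSE. → square planar.
For [Y(bipy)₂]³⁺: Summing ligand charges against the +3 overall charge gives an oxidation state of +3 for yttrium. Yttrium is a group-3 element; Y(III) is therefore d⁰. A d⁰ ion has no crystal-field stabilisation preference between square planar and tetrahedral, so four ligands adopt the sterically favoured tetrahedral geometry. → tetrahedral.

[PtF₂(acac)]−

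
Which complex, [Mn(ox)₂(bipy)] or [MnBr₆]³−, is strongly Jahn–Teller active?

[MnBr₆]³−

[Mn(ox)₂(bipy)]: Summing ligand charges against the 0 overall charge gives an oxidation state of +4 for manganese. Mn sits in group 7, so the d-electron count is 7 − 4 = 3. The d³ configuration leaves the e_g set evenly filled (or empty) — no strong Jahn–Teller driving force.
[MnBr₆]³−: Ligand charges: each bromide is −1. With an overall charge of −3 the manganese centre must be in the +3 oxidation state. Group 7 minus oxidation state 3 gives a d⁴ configuration. Bromide is a weak-field ligand for a first-row metal, so the complex is high-spin. The t₂g³e_g¹ (high-spin) configuration has an unevenly filled e_g set; the Jahn–Teller theorem predicts a tetragonal distortion (typically axial elongation) to lift the degeneracy.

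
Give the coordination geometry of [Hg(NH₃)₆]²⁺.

Summing ligand charges against the +2 overall charge gives an oxidation state of +2 for mercury.
Group 12 minus oxidation state 2 gives a d¹⁰ configuration.
With 6 monodentate ligands the coordination number is 6.
Six donors around a single metal centre give an octahedral coordination sphere.

octahedral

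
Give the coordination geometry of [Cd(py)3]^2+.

trigonal planar

Summing ligand charges against the +2 overall charge gives an oxidation state of +2 for cadmium.
Cd sits in group 12, so the d-electron count is 12 − 2 = 10.
Coordination number: 3.
Three ligands around a d¹⁰ centre minimise repulsion in a trigonal-planar arrangement.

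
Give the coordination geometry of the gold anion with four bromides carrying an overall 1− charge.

Summing ligand charges against the −1 overall charge gives an oxidation state of +3 for gold.
Gold is a group-11 element; Au(III) is therefore d⁸.
Coordination number: 4.
A 5d d⁸ ion has a large crystal-field splitting; square planar leaves the high-energy d_{x²−y²} orbital empty and maximises CFSE.

square planar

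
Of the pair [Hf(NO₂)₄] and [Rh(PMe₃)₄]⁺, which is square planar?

[Rh(PMe₃)₄]⁺

For [Hf(NO₂)₄]: Summing ligand charges against the 0 overall charge gives an oxidation state of +4 for hafnium. Hf sits in group 4, so the d-electron count is 4 − 4 = 0. A d⁰ ion has no crystal-field stabilisation preference between square planar and tetrahedral, so four ligands adopt the sterically favoured tetrahedral geometry. → tetrahedral.
For [Rh(PMe₃)₄]⁺: Summing ligand charges against the +1 overall charge gives an oxidation state of +1 for rhodium. Rhodium is a group-9 element; Rh(I) is therefore d⁸. A 4d d⁸ ion has a large crystal-field splitting; square planar leaves the high-energy d_{x²−y²} orbital empty and maximises CFSE. → square planar.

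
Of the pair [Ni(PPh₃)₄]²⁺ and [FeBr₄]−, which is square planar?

[Ni(PPh₃)₄]²⁺

For [Ni(PPh₃)₄]²⁺: Triphenylphosphine is neutral; balancing the +2 overall charge requires Ni(II). Nickel is a group-10 element; Ni(II) is therefore d⁸. Triphenylphosphine is a strong-field ligand (high in the spectrochemical series). A 3d d⁸ ion with strong-field ligands gains enough CFSE to favour square planar over tetrahedral. → square planar.
For [FeBr₄]−: Ligand charges: each bromide is −1. With an overall charge of −1 the iron centre must be in the +3 oxidation state. Fe sits in group 8, so the d-electron count is 8 − 3 = 5. A high-spin d⁵ ion has zero CFSE in either geometry, so four ligands adopt the sterically favoured tetrahedral geometry. → tetrahedral.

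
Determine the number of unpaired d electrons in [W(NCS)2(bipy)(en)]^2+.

Summing ligand charges against the +2 overall charge gives an oxidation state of +4 for tungsten.
W sits in group 6, so the d-electron count is 6 − 4 = 2.
Counting donor atoms: 2×isothiocyanate (monodentate) → 2 donors; 1×2,2′-bipyridine (bidentate) → 2 donors; 1×ethylenediamine (bidentate) → 2 donors. Coordination number = 6.
In an octahedral field the d² configuration is t₂g²e_g⁰ (only one arrangement possible), giving 2 unpaired electrons.

2 unpaired electrons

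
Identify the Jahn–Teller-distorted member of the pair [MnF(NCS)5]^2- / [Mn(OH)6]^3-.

[MnF(NCS)5]^2-: Each fluoride is −1; each isothiocyanate is −1; balancing the −2 overall charge requires Mn(IV). Mn sits in group 7, so the d-electron count is 7 − 4 = 3. The d³ configuration leaves the e_g set evenly filled (or empty) — no strong Jahn–Teller driving force.
[Mn(OH)6]^3-: Each hydroxide is −1; balancing the −3 overall charge requires Mn(III). Mn sits in group 7, so the d-electron count is 7 − 3 = 4. Hydroxide is a weak-field ligand for a first-row metal, so the complex is high-spin. The t₂g³e_g¹ (high-spin) configuration has an unevenly filled e_g set; the Jahn–Teller theorem predicts a tetragonal distortion (typically axial elongation) to lift the degeneracy.

[Mn(OH)6]^3-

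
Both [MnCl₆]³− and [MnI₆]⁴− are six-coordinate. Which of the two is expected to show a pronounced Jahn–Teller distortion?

[MnCl₆]³−: Each chloride is −1; balancing the −3 overall charge requires Mn(III). Mn sits in group 7, so the d-electron count is 7 − 3 = 4. Chloride is a weak-field ligand for a first-row metal, so the complex is high-spin. The t₂g³e_g¹ (high-spin) configuration has an unevenly filled e_g set; the Jahn–Teller theorem predicts a tetragonal distortion (typically axial elongation) to lift the degeneracy.
[MnI₆]⁴−: Each iodide is −1; balancing the −4 overall charge requires Mn(II). Manganese is a group-7 element; Mn(II) is therefore d⁵. Iodide is a weak-field ligand for a first-row metal, so the complex is high-spin. The d⁵ configuration leaves the e_g set evenly filled (or empty) — no strong Jahn–Teller driving force.

[MnCl₆]³−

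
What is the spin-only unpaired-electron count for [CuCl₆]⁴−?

Each chloride is −1; balancing the −4 overall charge requires Cu(II).
Cu sits in group 11, so the d-electron count is 11 − 2 = 9.
In an octahedral field the d⁹ configuration is t₂g⁶e_g³ (only one arrangement possible), giving 1 unpaired electron.

1 unpaired electron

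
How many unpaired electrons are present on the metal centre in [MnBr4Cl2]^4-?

Ligand charges: each bromide is −1; each chloride is −1. With an overall charge of −4 the manganese centre must be in the +2 oxidation state.
Mn sits in group 7, so the d-electron count is 7 − 2 = 5.
The spin state decides the count: Bromide and chloride are weak-field ligands for a first-row metal, so the complex is high-spin.
An octahedral high-spin d⁵ ion is t₂g³e_g², giving 5 unpaired electrons.

5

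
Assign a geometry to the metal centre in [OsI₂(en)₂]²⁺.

Ligand charges: each iodide is −1; ethylenediamine is neutral. With an overall charge of +2 the osmium centre must be in the +4 oxidation state.
Group 8 minus oxidation state 4 gives a d⁴ configuration.
Counting donor atoms: 2×iodide (monodentate) → 2 donors; 2×ethylenediamine (bidentate) → 4 donors. Coordination number = 6.
Six donors around a single metal centre give an octahedral coordination sphere.

octahedral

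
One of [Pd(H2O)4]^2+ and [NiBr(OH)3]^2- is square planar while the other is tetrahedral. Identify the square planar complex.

[Pd(H2O)4]^2+

For [Pd(H2O)4]^2+: Ligand charges: water is neutral. With an overall charge of +2 the palladium centre must be in the +2 oxidation state. Pd sits in group 10, so the d-electron count is 10 − 2 = 8. A 4d d⁸ ion has a large crystal-field splitting; square planar leaves the high-energy d_{x²−y²} orbital empty and maximises CFSE. → square planar.
For [NiBr(OH)3]^2-: Summing ligand charges against the −2 overall charge gives an oxidation state of +2 for nickel. Nickel is a group-10 element; Ni(II) is therefore d⁸. Bromide and hydroxide are weak-field ligands. With weak-field ligands the CFSE gain from square planar is small, so a 3d d⁸ ion takes the sterically preferred tetrahedral geometry. → tetrahedral.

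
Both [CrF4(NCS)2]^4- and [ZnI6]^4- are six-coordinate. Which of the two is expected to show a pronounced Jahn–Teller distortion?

[CrF4(NCS)2]^4-

[CrF4(NCS)2]^4-: Ligand charges: each fluoride is −1; each isothiocyanate is −1. With an overall charge of −4 the chromium centre must be in the +2 oxidation state. Chromium is a group-6 element; Cr(II) is therefore d⁴. Fluoride and isothiocyanate are weak-field ligands for a first-row metal, so the complex is high-spin. The t₂g³e_g¹ (high-spin) configuration has an unevenly filled e_g set; the Jahn–Teller theorem predicts a tetragonal distortion (typically axial elongation) to lift the degeneracy.
[ZnI6]^4-: Each iodide is −1; balancing the −4 overall charge requires Zn(II). Zinc is a group-12 element; Zn(II) is therefore d¹⁰. The d¹⁰ configuration leaves the e_g set evenly filled (or empty) — no strong Jahn–Teller driving force.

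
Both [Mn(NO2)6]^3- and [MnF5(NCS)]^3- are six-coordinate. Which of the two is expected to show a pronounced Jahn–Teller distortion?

[MnF5(NCS)]^3-

[Mn(NO2)6]^3-: Summing ligand charges against the −3 overall charge gives an oxidation state of +3 for manganese. Mn sits in group 7, so the d-electron count is 7 − 3 = 4. Nitro (N-bound nitrite) is a strong-field ligand (high in the spectrochemical series) for a first-row metal, so the complex is low-spin. The d⁴ configuration leaves the e_g set evenly filled (or empty) — no strong Jahn–Teller driving force.
[MnF5(NCS)]^3-: Ligand charges: each fluoride is −1; each isothiocyanate is −1. With an overall charge of −3 the manganese centre must be in the +3 oxidation state. Mn sits in group 7, so the d-electron count is 7 − 3 = 4. Fluoride and isothiocyanate are weak-field ligands for a first-row metal, so the complex is high-spin. The t₂g³e_g¹ (high-spin) configuration has an unevenly filled e_g set; the Jahn–Teller theorem predicts a tetragonal distortion (typically axial elongation) to lift the degeneracy.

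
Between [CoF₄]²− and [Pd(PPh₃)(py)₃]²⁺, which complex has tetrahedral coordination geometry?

For [CoF₄]²−: Each fluoride is −1; balancing the −2 overall charge requires Co(II). Group 9 minus oxidation state 2 gives a d⁷ configuration. For a high-spin 3d d⁷ ion with weak-field ligands the small Δₜ gives little square-planar CFSE advantage, so four ligands adopt the sterically favoured tetrahedral geometry. → tetrahedral.
For [Pd(PPh₃)(py)₃]²⁺: Ligand charges: triphenylphosphine is neutral; pyridine is neutral. With an overall charge of +2 the palladium centre must be in the +2 oxidation state. Palladium is a group-10 element; Pd(II) is therefore d⁸. A 4d d⁸ ion has a large crystal-field splitting; square planar leaves the high-energy d_{x²−y²} orbital empty and maximises CFSE. → square planar.

[CoF₄]²−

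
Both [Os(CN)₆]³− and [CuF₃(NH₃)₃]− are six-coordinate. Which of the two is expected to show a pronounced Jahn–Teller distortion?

[Os(CN)₆]³−: Summing ligand charges against the −3 overall charge gives an oxidation state of +3 for osmium. Group 8 minus oxidation state 3 gives a d⁵ configuration. A 5d ion has a large Δₒ and is invariably low-spin. The d⁵ configuration leaves the e_g set evenly filled (or empty) — no strong Jahn–Teller driving force.
[CuF₃(NH₃)₃]−: Ligand charges: each fluoride is −1; ammonia is neutral. With an overall charge of −1 the copper centre must be in the +2 oxidation state. Group 11 minus oxidation state 2 gives a d⁹ configuration. The t₂g⁶e_g³ configuration has an unevenly filled e_g set; the Jahn–Teller theorem predicts a tetragonal distortion (typically axial elongation) to lift the degeneracy.

[CuF₃(NH₃)₃]−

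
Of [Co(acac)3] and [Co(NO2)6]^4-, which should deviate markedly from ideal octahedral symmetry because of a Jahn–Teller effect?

[Co(NO2)6]^4-

[Co(acac)3]: Ligand charges: each acetylacetonate is −1. With an overall charge of 0 the cobalt centre must be in the +3 oxidation state. Cobalt is a group-9 element; Co(III) is therefore d⁶. Co(III) has an exceptionally large octahedral splitting and is low-spin with essentially every ligand except fluoride. The d⁶ configuration leaves the e_g set evenly filled (or empty) — no strong Jahn–Teller driving force.
[Co(NO2)6]^4-: Summing ligand charges against the −4 overall charge gives an oxidation state of +2 for cobalt. Group 9 minus oxidation state 2 gives a d⁷ configuration. Nitro (N-bound nitrite) is a strong-field ligand (high in the spectrochemical series) for a first-row metal, so the complex is low-spin. The t₂g⁶e_g¹ (low-spin) configuration has an unevenly filled e_g set; the Jahn–Teller theorem predicts a tetragonal distortion (typically axial elongation) to lift the degeneracy.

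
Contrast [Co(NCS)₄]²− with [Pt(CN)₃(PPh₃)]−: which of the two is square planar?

[Pt(CN)₃(PPh₃)]−

For [Co(NCS)₄]²−: Summing ligand charges against the −2 overall charge gives an oxidation state of +2 for cobalt. Cobalt is a group-9 element; Co(II) is therefore d⁷. For a high-spin 3d d⁷ ion with weak-field ligands the small Δₜ gives little square-planar CFSE advantage, so four ligands adopt the sterically favoured tetrahedral geometry. → tetrahedral.
For [Pt(CN)₃(PPh₃)]−: Ligand charges: each cyanide is −1; triphenylphosphine is neutral. With an overall charge of −1 the platinum centre must be in the +2 oxidation state. Pt sits in group 10, so the d-electron count is 10 − 2 = 8. A 5d d⁸ ion has a large crystal-field splitting; square planar leaves the high-energy d_{x²−y²} orbital empty and maximises CFSE. → square planar.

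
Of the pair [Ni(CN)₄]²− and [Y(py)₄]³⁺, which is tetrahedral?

For [Ni(CN)₄]²−: Each cyanide is −1; balancing the −2 overall charge requires Ni(II). Ni sits in group 10, so the d-electron count is 10 − 2 = 8. Cyanide is a strong-field ligand (high in the spectrochemical series). A 3d d⁸ ion with strong-field ligands gains enough CFSE to favour square planar over tetrahedral. → square planar.
For [Y(py)₄]³⁺: Ligand charges: pyridine is neutral. With an overall charge of +3 the yttrium centre must be in the +3 oxidation state. Yttrium is a group-3 element; Y(III) is therefore d⁰. A d⁰ ion has no crystal-field stabilisation preference between square planar and tetrahedral, so four ligands adopt the sterically favoured tetrahedral geometry. → tetrahedral.

[Y(py)₄]³⁺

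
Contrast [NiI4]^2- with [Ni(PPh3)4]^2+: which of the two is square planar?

For [NiI4]^2-: Summing ligand charges against the −2 overall charge gives an oxidation state of +2 for nickel. Group 10 minus oxidation state 2 gives a d⁸ configuration. Iodide is a weak-field ligand. With weak-field ligands the CFSE gain from square planar is small, so a 3d d⁸ ion takes the sterically preferred tetrahedral geometry. → tetrahedral.
For [Ni(PPh3)4]^2+: Triphenylphosphine is neutral; balancing the +2 overall charge requires Ni(II). Group 10 minus oxidation state 2 gives a d⁸ configuration. Triphenylphosphine is a strong-field ligand (high in the spectrochemical series). A 3d d⁸ ion with strong-field ligands gains enough CFSE to favour square planar over tetrahedral. → square planar.

[Ni(PPh3)4]^2+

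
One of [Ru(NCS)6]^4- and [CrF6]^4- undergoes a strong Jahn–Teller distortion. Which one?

[CrF6]^4-

[Ru(NCS)6]^4-: Ligand charges: each isothiocyanate is −1. With an overall charge of −4 the ruthenium centre must be in the +2 oxidation state. Ru sits in group 8, so the d-electron count is 8 − 2 = 6. A 4d ion has a large Δₒ and is invariably low-spin. The d⁶ configuration leaves the e_g set evenly filled (or empty) — no strong Jahn–Teller driving force.
[CrF6]^4-: Ligand charges: each fluoride is −1. With an overall charge of −4 the chromium centre must be in the +2 oxidation state. Cr sits in group 6, so the d-electron count is 6 − 2 = 4. Fluoride is a weak-field ligand for a first-row metal, so the complex is high-spin. The t₂g³e_g¹ (high-spin) configuration has an unevenly filled e_g set; the Jahn–Teller theorem predicts a tetragonal distortion (typically axial elongation) to lift the degeneracy.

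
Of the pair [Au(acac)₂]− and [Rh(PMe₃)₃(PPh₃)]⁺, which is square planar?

[Rh(PMe₃)₃(PPh₃)]⁺

For [Au(acac)₂]−: Summing ligand charges against the −1 overall charge gives an oxidation state of +1 for gold. Gold is a group-11 element; Au(I) is therefore d¹⁰. A d¹⁰ ion has no crystal-field stabilisation preference between square planar and tetrahedral, so four ligands adopt the sterically favoured tetrahedral geometry. → tetrahedral.
For [Rh(PMe₃)₃(PPh₃)]⁺: Summing ligand charges against the +1 overall charge gives an oxidation state of +1 for rhodium. Group 9 minus oxidation state 1 gives a d⁸ configuration. A 4d d⁸ ion has a large crystal-field splitting; square planar leaves the high-energy d_{x²−y²} orbital empty and maximises CFSE. → square planar.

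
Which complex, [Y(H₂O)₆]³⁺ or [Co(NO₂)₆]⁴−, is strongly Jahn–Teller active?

[Y(H₂O)₆]³⁺: Ligand charges: water is neutral. With an overall charge of +3 the yttrium centre must be in the +3 oxidation state. Y sits in group 3, so the d-electron count is 3 − 3 = 0. The d⁰ configuration leaves the e_g set evenly filled (or empty) — no strong Jahn–Teller driving force.
[Co(NO₂)₆]⁴−: Summing ligand charges against the −4 overall charge gives an oxidation state of +2 for cobalt. Group 9 minus oxidation state 2 gives a d⁷ configuration. Nitro (N-bound nitrite) is a strong-field ligand (high in the spectrochemical series) for a first-row metal, so the complex is low-spin. The t₂g⁶e_g¹ (low-spin) configuration has an unevenly filled e_g set; the Jahn–Teller theorem predicts a tetragonal distortion (typically axial elongation) to lift the degeneracy.

[Co(NO₂)₆]⁴−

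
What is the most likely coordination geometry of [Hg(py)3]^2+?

Pyridine is neutral; balancing the +2 overall charge requires Hg(II).
Mercury is a group-12 element; Hg(II) is therefore d¹⁰.
Coordination number: 3.
Three ligands around a d¹⁰ centre minimise repulsion in a trigonal-planar arrangement.

trigonal planar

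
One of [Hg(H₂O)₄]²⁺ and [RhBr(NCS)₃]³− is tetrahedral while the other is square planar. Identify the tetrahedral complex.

[Hg(H₂O)₄]²⁺

For [Hg(H₂O)₄]²⁺: Water is neutral; balancing the +2 overall charge requires Hg(II). Mercury is a group-12 element; Hg(II) is therefore d¹⁰. A d¹⁰ ion has no crystal-field stabilisation preference between square planar and tetrahedral, so four ligands adopt the sterically favoured tetrahedral geometry. → tetrahedral.
For [RhBr(NCS)₃]³−: Ligand charges: each bromide is −1; each isothiocyanate is −1. With an overall charge of −3 the rhodium centre must be in the +1 oxidation state. Rhodium is a group-9 element; Rh(I) is therefore d⁸. A 4d d⁸ ion has a large crystal-field splitting; square planar leaves the high-energy d_{x²−y²} orbital empty and maximises CFSE. → square planar.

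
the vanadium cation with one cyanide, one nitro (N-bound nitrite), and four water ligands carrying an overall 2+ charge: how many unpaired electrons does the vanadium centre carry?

1

Each cyanide is −1; each nitro (N-bound nitrite) is −1; water is neutral; balancing the +2 overall charge requires V(IV).
Vanadium is a group-5 element; V(IV) is therefore d¹.
In an octahedral field the d¹ configuration is t₂g¹e_g⁰ (only one arrangement possible), giving 1 unpaired electron.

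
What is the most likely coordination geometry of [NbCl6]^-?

Summing ligand charges against the −1 overall charge gives an oxidation state of +5 for niobium.
Group 5 minus oxidation state 5 gives a d⁰ configuration.
With 6 monodentate ligands the coordination number is 6.
Six donors around a single metal centre give an octahedral coordination sphere.

octahedral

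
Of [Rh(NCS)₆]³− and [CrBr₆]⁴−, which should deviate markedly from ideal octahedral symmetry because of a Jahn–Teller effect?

[Rh(NCS)₆]³−: Each isothiocyanate is −1; balancing the −3 overall charge requires Rh(III). Rhodium is a group-9 element; Rh(III) is therefore d⁶. A 4d ion has a large Δₒ and is invariably low-spin. The d⁶ configuration leaves the e_g set evenly filled (or empty) — no strong Jahn–Teller driving force.
[CrBr₆]⁴−: Summing ligand charges against the −4 overall charge gives an oxidation state of +2 for chromium. Group 6 minus oxidation state 2 gives a d⁴ configuration. Bromide is a weak-field ligand for a first-row metal, so the complex is high-spin. The t₂g³e_g¹ (high-spin) configuration has an unevenly filled e_g set; the Jahn–Teller theorem predicts a tetragonal distortion (typically axial elongation) to lift the degeneracy.

[CrBr₆]⁴−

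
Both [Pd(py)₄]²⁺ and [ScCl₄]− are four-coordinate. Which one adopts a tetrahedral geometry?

For [Pd(py)₄]²⁺: Summing ligand charges against the +2 overall charge gives an oxidation state of +2 for palladium. Pd sits in group 10, so the d-electron count is 10 − 2 = 8. A 4d d⁸ ion has a large crystal-field splitting; square planar leaves the high-energy d_{x²−y²} orbital empty and maximises CFSE. → square planar.
For [ScCl₄]−: Summing ligand charges against the −1 overall charge gives an oxidation state of +3 for scandium. Sc sits in group 3, so the d-electron count is 3 − 3 = 0. A d⁰ ion has no crystal-field stabilisation preference between square planar and tetrahedral, so four ligands adopt the sterically favoured tetrahedral geometry. → tetrahedral.

[ScCl₄]−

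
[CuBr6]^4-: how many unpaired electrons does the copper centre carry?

Summing ligand charges against the −4 overall charge gives an oxidation state of +2 for copper.
Copper is a group-11 element; Cu(II) is therefore d⁹.
In an octahedral field the d⁹ configuration is t₂g⁶e_g³ (only one arrangement possible), giving 1 unpaired electron.

1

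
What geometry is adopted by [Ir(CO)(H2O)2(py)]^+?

square planar

Ligand charges: carbonyl is neutral; water is neutral; pyridine is neutral. With an overall charge of +1 the iridium centre must be in the +1 oxidation state.
Iridium is a group-9 element; Ir(I) is therefore d⁸.
With 4 monodentate ligands the coordination number is 4.
A 5d d⁸ ion has a large crystal-field splitting; square planar leaves the high-energy d_{x²−y²} orbital empty and maximises CFSE.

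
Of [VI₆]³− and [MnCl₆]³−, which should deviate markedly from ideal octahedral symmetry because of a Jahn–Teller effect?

[VI₆]³−: Summing ligand charges against the −3 overall charge gives an oxidation state of +3 for vanadium. Vanadium is a group-5 element; V(III) is therefore d². The d² configuration leaves the e_g set evenly filled (or empty) — no strong Jahn–Teller driving force.
[MnCl₆]³−: Summing ligand charges against the −3 overall charge gives an oxidation state of +3 for manganese. Manganese is a group-7 element; Mn(III) is therefore d⁴. Chloride is a weak-field ligand for a first-row metal, so the complex is high-spin. The t₂g³e_g¹ (high-spin) configuration has an unevenly filled e_g set; the Jahn–Teller theorem predicts a tetragonal distortion (typically axial elongation) to lift the degeneracy.

[MnCl₆]³−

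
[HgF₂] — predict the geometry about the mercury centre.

linear

Summing ligand charges against the 0 overall charge gives an oxidation state of +2 for mercury.
Group 12 minus oxidation state 2 gives a d¹⁰ configuration.
Coordination number: 2.
A d¹⁰ ion with only two ligands adopts a linear arrangement (sp hybridisation; no CFSE preference).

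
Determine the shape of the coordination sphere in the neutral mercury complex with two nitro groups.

linear

Ligand charges: each nitro (N-bound nitrite) is −1. With an overall charge of 0 the mercury centre must be in the +2 oxidation state.
Mercury is a group-12 element; Hg(II) is therefore d¹⁰.
Coordination number: 2.
A d¹⁰ ion with only two ligands adopts a linear arrangement (sp hybridisation; no CFSE preference).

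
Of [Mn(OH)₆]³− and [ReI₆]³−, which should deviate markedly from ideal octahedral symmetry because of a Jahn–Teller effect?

[Mn(OH)₆]³−: Summing ligand charges against the −3 overall charge gives an oxidation state of +3 for manganese. Mn sits in group 7, so the d-electron count is 7 − 3 = 4. Hydroxide is a weak-field ligand for a first-row metal, so the complex is high-spin. The t₂g³e_g¹ (high-spin) configuration has an unevenly filled e_g set; the Jahn–Teller theorem predicts a tetragonal distortion (typically axial elongation) to lift the degeneracy.
[ReI₆]³−: Ligand charges: each iodide is −1. With an overall charge of −3 the rhenium centre must be in the +3 oxidation state. Rhenium is a group-7 element; Re(III) is therefore d⁴. A 5d ion has a large Δₒ and is invariably low-spin. The d⁴ configuration leaves the e_g set evenly filled (or empty) — no strong Jahn–Teller driving force.

[Mn(OH)₆]³−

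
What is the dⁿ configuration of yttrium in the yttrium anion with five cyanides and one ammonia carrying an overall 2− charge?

Ligand charges: each cyanide is −1; ammonia is neutral. With an overall charge of −2 the yttrium centre must be in the +3 oxidation state.
Y sits in group 3, so the d-electron count is 3 − 3 = 0.

d0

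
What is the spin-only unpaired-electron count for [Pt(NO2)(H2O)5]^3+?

Each nitro (N-bound nitrite) is −1; water is neutral; balancing the +3 overall charge requires Pt(IV).
Pt sits in group 10, so the d-electron count is 10 − 4 = 6.
The spin state decides the count: a 5d ion has a large Δₒ and is invariably low-spin.
An octahedral low-spin d⁶ ion is t₂g⁶e_g⁰, giving 0 unpaired electrons.

0 unpaired electrons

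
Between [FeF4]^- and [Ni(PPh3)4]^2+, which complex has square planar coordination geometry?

[Ni(PPh3)4]^2+

For [FeF4]^-: Summing ligand charges against the −1 overall charge gives an oxidation state of +3 for iron. Iron is a group-8 element; Fe(III) is therefore d⁵. A high-spin d⁵ ion has zero CFSE in either geometry, so four ligands adopt the sterically favoured tetrahedral geometry. → tetrahedral.
For [Ni(PPh3)4]^2+: Summing ligand charges against the +2 overall charge gives an oxidation state of +2 for nickel. Group 10 minus oxidation state 2 gives a d⁸ configuration. Triphenylphosphine is a strong-field ligand (high in the spectrochemical series). A 3d d⁸ ion with strong-field ligands gains enough CFSE to favour square planar over tetrahedral. → square planar.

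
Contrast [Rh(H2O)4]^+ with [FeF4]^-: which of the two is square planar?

[Rh(H2O)4]^+

For [Rh(H2O)4]^+: Water is neutral; balancing the +1 overall charge requires Rh(I). Rhodium is a group-9 element; Rh(I) is therefore d⁸. A 4d d⁸ ion has a large crystal-field splitting; square planar leaves the high-energy d_{x²−y²} orbital empty and maximises CFSE. → square planar.
For [FeF4]^-: Each fluoride is −1; balancing the −1 overall charge requires Fe(III). Iron is a group-8 element; Fe(III) is therefore d⁵. A high-spin d⁵ ion has zero CFSE in either geometry, so four ligands adopt the sterically favoured tetrahedral geometry. → tetrahedral.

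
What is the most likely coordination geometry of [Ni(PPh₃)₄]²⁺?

Triphenylphosphine is neutral; balancing the +2 overall charge requires Ni(II).
Nickel is a group-10 element; Ni(II) is therefore d⁸.
With 4 monodentate ligands the coordination number is 4.
Triphenylphosphine is a strong-field ligand (high in the spectrochemical series).
A 3d d⁸ ion with strong-field ligands gains enough CFSE to favour square planar over tetrahedral.

square planar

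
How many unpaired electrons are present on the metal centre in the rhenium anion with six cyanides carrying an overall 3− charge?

Ligand charges: each cyanide is −1. With an overall charge of −3 the rhenium centre must be in the +3 oxidation state.
Group 7 minus oxidation state 3 gives a d⁴ configuration.
The spin state decides the count: a 5d ion has a large Δₒ and is invariably low-spin.
An octahedral low-spin d⁴ ion is t₂g⁴e_g⁰, giving 2 unpaired electrons.

2 unpaired electrons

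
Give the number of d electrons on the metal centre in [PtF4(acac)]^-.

d6

Each fluoride is −1; each acetylacetonate is −1; balancing the −1 overall charge requires Pt(IV).
Pt sits in group 10, so the d-electron count is 10 − 4 = 6.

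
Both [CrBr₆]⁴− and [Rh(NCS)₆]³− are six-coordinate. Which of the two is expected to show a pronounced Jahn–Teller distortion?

[CrBr₆]⁴−: Summing ligand charges against the −4 overall charge gives an oxidation state of +2 for chromium. Group 6 minus oxidation state 2 gives a d⁴ configuration. Bromide is a weak-field ligand for a first-row metal, so the complex is high-spin. The t₂g³e_g¹ (high-spin) configuration has an unevenly filled e_g set; the Jahn–Teller theorem predicts a tetragonal distortion (typically axial elongation) to lift the degeneracy.
[Rh(NCS)₆]³−: Summing ligand charges against the −3 overall charge gives an oxidation state of +3 for rhodium. Group 9 minus oxidation state 3 gives a d⁶ configuration. A 4d ion has a large Δₒ and is invariably low-spin. The d⁶ configuration leaves the e_g set evenly filled (or empty) — no strong Jahn–Teller driving force.

[CrBr₆]⁴−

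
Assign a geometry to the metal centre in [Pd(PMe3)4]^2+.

Trimethylphosphine is neutral; balancing the +2 overall charge requires Pd(II).
Pd sits in group 10, so the d-electron count is 10 − 2 = 8.
Coordination number: 4.
A 4d d⁸ ion has a large crystal-field splitting; square planar leaves the high-energy d_{x²−y²} orbital empty and maximises CFSE.

square planar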